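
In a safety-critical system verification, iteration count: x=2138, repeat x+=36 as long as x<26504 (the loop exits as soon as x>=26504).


Step 1: x goes from 2138 toward 26504 by 36; the body runs while x<26504, so iterations = ceil((bound-start)/step)
Step 2: Distance=24366
Step 3: ceil(24366/36)=677

677


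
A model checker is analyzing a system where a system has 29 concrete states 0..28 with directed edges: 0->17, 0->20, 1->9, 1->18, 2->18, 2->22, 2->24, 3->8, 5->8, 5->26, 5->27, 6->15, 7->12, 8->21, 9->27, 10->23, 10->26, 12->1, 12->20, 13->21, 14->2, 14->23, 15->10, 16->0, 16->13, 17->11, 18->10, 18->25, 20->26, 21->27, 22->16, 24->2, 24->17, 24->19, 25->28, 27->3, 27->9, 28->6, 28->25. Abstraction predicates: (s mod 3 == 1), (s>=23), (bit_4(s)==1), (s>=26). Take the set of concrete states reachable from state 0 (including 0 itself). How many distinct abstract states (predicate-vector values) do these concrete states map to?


BFS from 0:
Concrete reachable: {0, 11, 17, 20, 26}
Abstract via predicates (s mod 3 == 1), (s>=23), (bit_4(s)==1), (s>=26):
  (0,0,0,0) <- {0, 11}
  (0,0,1,0) <- {17, 20}
  (0,1,1,1) <- {26}
Distinct abstract states = 3

3


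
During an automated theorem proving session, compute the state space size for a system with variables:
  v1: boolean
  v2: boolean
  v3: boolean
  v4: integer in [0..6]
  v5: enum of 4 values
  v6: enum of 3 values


State space = product of domain sizes of all variables.
Domain sizes:
  v1 (boolean): 2
  v2 (boolean): 2
  v3 (boolean): 2
  v4 (integer in [0..6]): 7
  v5 (enum of 4 values): 4
  v6 (enum of 3 values): 3
Product = 2 * 2 * 2 * 7 * 4 * 3 = 672

672


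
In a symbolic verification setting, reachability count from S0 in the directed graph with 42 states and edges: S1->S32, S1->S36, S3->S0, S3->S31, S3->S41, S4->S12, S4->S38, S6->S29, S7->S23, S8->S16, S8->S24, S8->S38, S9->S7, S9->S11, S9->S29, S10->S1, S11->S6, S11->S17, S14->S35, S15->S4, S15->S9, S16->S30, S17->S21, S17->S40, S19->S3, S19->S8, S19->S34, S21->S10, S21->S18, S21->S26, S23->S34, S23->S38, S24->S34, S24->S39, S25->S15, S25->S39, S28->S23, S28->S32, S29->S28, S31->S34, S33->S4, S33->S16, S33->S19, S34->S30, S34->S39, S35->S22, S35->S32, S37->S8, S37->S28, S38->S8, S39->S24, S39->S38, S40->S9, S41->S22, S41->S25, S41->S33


BFS from S0:
  layer 0: {S0}
Reachable set: {S0}
Count = 1

1


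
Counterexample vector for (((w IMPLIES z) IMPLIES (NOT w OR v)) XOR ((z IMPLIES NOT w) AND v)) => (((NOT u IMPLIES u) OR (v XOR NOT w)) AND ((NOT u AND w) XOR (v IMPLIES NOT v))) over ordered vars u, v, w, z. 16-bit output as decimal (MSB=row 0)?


F1 = (((w IMPLIES z) IMPLIES (NOT w OR v)) XOR ((z IMPLIES NOT w) AND v))
F2 = (((NOT u IMPLIES u) OR (v XOR NOT w)) AND ((NOT u AND w) XOR (v IMPLIES NOT v)))
Counterexample to F1=>F2 is where F1=1 and F2=0.
Evaluate each row (bits = u,v,w,z, MSB first):
  row 0 [0000]: F1=1 F2=1 -> F1&~F2 -> 0
  row 1 [0001]: F1=1 F2=1 -> F1&~F2 -> 0
  row 2 [0010]: F1=1 F2=0 -> F1&~F2 -> 1
  row 3 [0011]: F1=0 F2=0 -> F1&~F2 -> 0
  row 4 [0100]: F1=0 F2=0 -> F1&~F2 -> 0
  row 5 [0101]: F1=0 F2=0 -> F1&~F2 -> 0
  row 6 [0110]: F1=0 F2=1 -> F1&~F2 -> 0
  row 7 [0111]: F1=1 F2=1 -> F1&~F2 -> 0
  row 8 [1000]: F1=1 F2=1 -> F1&~F2 -> 0
  row 9 [1001]: F1=1 F2=1 -> F1&~F2 -> 0
  row 10 [1010]: F1=1 F2=1 -> F1&~F2 -> 0
  row 11 [1011]: F1=0 F2=1 -> F1&~F2 -> 0
  row 12 [1100]: F1=0 F2=0 -> F1&~F2 -> 0
  row 13 [1101]: F1=0 F2=0 -> F1&~F2 -> 0
  row 14 [1110]: F1=0 F2=0 -> F1&~F2 -> 0
  row 15 [1111]: F1=1 F2=0 -> F1&~F2 -> 1
Full result column, 4 rows per line (u,v fixed per line; w,z runs 00..11 left to right):
  rows 0-3 [u,v=00]: 0010  = hex 2
  rows 4-7 [u,v=01]: 0000  = hex 0
  rows 8-11 [u,v=10]: 0000  = hex 0
  rows 12-15 [u,v=11]: 0001  = hex 1
Counterexample vector (row 0 .. row 15) = 0010000000000001
Output column grouped in 4s = 0010 0000 0000 0001 = 0x2001
Convert to decimal digit by digit (value = value*16 + digit):
  2 -> 2
  2*16 + 0 = 32
  32*16 + 0 = 512
  512*16 + 1 = 8193
Decimal = 8193

8193


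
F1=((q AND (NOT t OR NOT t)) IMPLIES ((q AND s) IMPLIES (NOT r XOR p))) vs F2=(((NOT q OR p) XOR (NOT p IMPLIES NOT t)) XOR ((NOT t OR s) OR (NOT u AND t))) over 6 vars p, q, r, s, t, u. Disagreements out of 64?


F1 = ((q AND (NOT t OR NOT t)) IMPLIES ((q AND s) IMPLIES (NOT r XOR p)))
F2 = (((NOT q OR p) XOR (NOT p IMPLIES NOT t)) XOR ((NOT t OR s) OR (NOT u AND t)))
Evaluate both on each of 64 rows (bits = p,q,r,s,t,u):
  row 0 [000000]: F1=1 F2=1 -> 0
  row 1 [000001]: F1=1 F2=1 -> 0
  row 2 [000010]: F1=1 F2=0 (differ) -> 1
  row 3 [000011]: F1=1 F2=1 -> 0
  row 4 [000100]: F1=1 F2=1 -> 0
  (every remaining row is evaluated the same way; all 64 results are listed next)
Full result column, 8 rows per line (p,q,r fixed per line; s,t,u runs 000..111 left to right):
  rows 0-7 [p,q,r=000]: 00100011  (ones: 3)
  rows 8-15 [p,q,r=001]: 00100011  (ones: 3)
  rows 16-23 [p,q,r=010]: 11011100  (ones: 5)
  rows 24-31 [p,q,r=011]: 11010000  (ones: 3)
  rows 32-39 [p,q,r=100]: 00010000  (ones: 1)
  rows 40-47 [p,q,r=101]: 00010000  (ones: 1)
  rows 48-55 [p,q,r=110]: 00011100  (ones: 3)
  rows 56-63 [p,q,r=111]: 00010000  (ones: 1)
Disagreements = 3+3+5+3+1+1+3+1 = 20

20


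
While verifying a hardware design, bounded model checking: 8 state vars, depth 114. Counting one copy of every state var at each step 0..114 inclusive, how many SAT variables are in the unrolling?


BMC unrolls to depth k, creating one copy of each state var for steps 0..k.
Step count = 114 + 1 = 115 (steps 0 through 114)
Vars per step = 8
Total = 8 * 115 = 920

920


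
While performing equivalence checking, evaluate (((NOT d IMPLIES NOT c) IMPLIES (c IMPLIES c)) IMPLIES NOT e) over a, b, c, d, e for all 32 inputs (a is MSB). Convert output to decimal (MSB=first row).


Formula: (((NOT d IMPLIES NOT c) IMPLIES (c IMPLIES c)) IMPLIES NOT e) over a, b, c, d, e (32 rows)
Evaluate each row (bits = a,b,c,d,e, MSB first):
  row 0 [00000]: (((NOT 0 IMPLIES NOT 0) IMPLIES (0 IMPLIES 0)) IMPLIES NOT 0) -> 1
  row 1 [00001]: (((NOT 0 IMPLIES NOT 0) IMPLIES (0 IMPLIES 0)) IMPLIES NOT 1) -> 0
  row 2 [00010]: (((NOT 1 IMPLIES NOT 0) IMPLIES (0 IMPLIES 0)) IMPLIES NOT 0) -> 1
  row 3 [00011]: (((NOT 1 IMPLIES NOT 0) IMPLIES (0 IMPLIES 0)) IMPLIES NOT 1) -> 0
  row 4 [00100]: (((NOT 0 IMPLIES NOT 1) IMPLIES (1 IMPLIES 1)) IMPLIES NOT 0) -> 1
  row 5 [00101]: (((NOT 0 IMPLIES NOT 1) IMPLIES (1 IMPLIES 1)) IMPLIES NOT 1) -> 0
  row 6 [00110]: (((NOT 1 IMPLIES NOT 1) IMPLIES (1 IMPLIES 1)) IMPLIES NOT 0) -> 1
  row 7 [00111]: (((NOT 1 IMPLIES NOT 1) IMPLIES (1 IMPLIES 1)) IMPLIES NOT 1) -> 0
  row 8 [01000]: (((NOT 0 IMPLIES NOT 0) IMPLIES (0 IMPLIES 0)) IMPLIES NOT 0) -> 1
  row 9 [01001]: (((NOT 0 IMPLIES NOT 0) IMPLIES (0 IMPLIES 0)) IMPLIES NOT 1) -> 0
  row 10 [01010]: (((NOT 1 IMPLIES NOT 0) IMPLIES (0 IMPLIES 0)) IMPLIES NOT 0) -> 1
  row 11 [01011]: (((NOT 1 IMPLIES NOT 0) IMPLIES (0 IMPLIES 0)) IMPLIES NOT 1) -> 0
  row 12 [01100]: (((NOT 0 IMPLIES NOT 1) IMPLIES (1 IMPLIES 1)) IMPLIES NOT 0) -> 1
  row 13 [01101]: (((NOT 0 IMPLIES NOT 1) IMPLIES (1 IMPLIES 1)) IMPLIES NOT 1) -> 0
  row 14 [01110]: (((NOT 1 IMPLIES NOT 1) IMPLIES (1 IMPLIES 1)) IMPLIES NOT 0) -> 1
  row 15 [01111]: (((NOT 1 IMPLIES NOT 1) IMPLIES (1 IMPLIES 1)) IMPLIES NOT 1) -> 0
  row 16 [10000]: (((NOT 0 IMPLIES NOT 0) IMPLIES (0 IMPLIES 0)) IMPLIES NOT 0) -> 1
  row 17 [10001]: (((NOT 0 IMPLIES NOT 0) IMPLIES (0 IMPLIES 0)) IMPLIES NOT 1) -> 0
  row 18 [10010]: (((NOT 1 IMPLIES NOT 0) IMPLIES (0 IMPLIES 0)) IMPLIES NOT 0) -> 1
  row 19 [10011]: (((NOT 1 IMPLIES NOT 0) IMPLIES (0 IMPLIES 0)) IMPLIES NOT 1) -> 0
  row 20 [10100]: (((NOT 0 IMPLIES NOT 1) IMPLIES (1 IMPLIES 1)) IMPLIES NOT 0) -> 1
  row 21 [10101]: (((NOT 0 IMPLIES NOT 1) IMPLIES (1 IMPLIES 1)) IMPLIES NOT 1) -> 0
  row 22 [10110]: (((NOT 1 IMPLIES NOT 1) IMPLIES (1 IMPLIES 1)) IMPLIES NOT 0) -> 1
  row 23 [10111]: (((NOT 1 IMPLIES NOT 1) IMPLIES (1 IMPLIES 1)) IMPLIES NOT 1) -> 0
  row 24 [11000]: (((NOT 0 IMPLIES NOT 0) IMPLIES (0 IMPLIES 0)) IMPLIES NOT 0) -> 1
  row 25 [11001]: (((NOT 0 IMPLIES NOT 0) IMPLIES (0 IMPLIES 0)) IMPLIES NOT 1) -> 0
  row 26 [11010]: (((NOT 1 IMPLIES NOT 0) IMPLIES (0 IMPLIES 0)) IMPLIES NOT 0) -> 1
  row 27 [11011]: (((NOT 1 IMPLIES NOT 0) IMPLIES (0 IMPLIES 0)) IMPLIES NOT 1) -> 0
  row 28 [11100]: (((NOT 0 IMPLIES NOT 1) IMPLIES (1 IMPLIES 1)) IMPLIES NOT 0) -> 1
  row 29 [11101]: (((NOT 0 IMPLIES NOT 1) IMPLIES (1 IMPLIES 1)) IMPLIES NOT 1) -> 0
  row 30 [11110]: (((NOT 1 IMPLIES NOT 1) IMPLIES (1 IMPLIES 1)) IMPLIES NOT 0) -> 1
  row 31 [11111]: (((NOT 1 IMPLIES NOT 1) IMPLIES (1 IMPLIES 1)) IMPLIES NOT 1) -> 0
Full result column, 4 rows per line (a,b,c fixed per line; d,e runs 00..11 left to right):
  rows 0-3 [a,b,c=000]: 1010  = hex A
  rows 4-7 [a,b,c=001]: 1010  = hex A
  rows 8-11 [a,b,c=010]: 1010  = hex A
  rows 12-15 [a,b,c=011]: 1010  = hex A
  rows 16-19 [a,b,c=100]: 1010  = hex A
  rows 20-23 [a,b,c=101]: 1010  = hex A
  rows 24-27 [a,b,c=110]: 1010  = hex A
  rows 28-31 [a,b,c=111]: 1010  = hex A
Output column (row 0 .. row 31) = 10101010101010101010101010101010
Output column grouped in 4s = 1010 1010 1010 1010 1010 1010 1010 1010 = 0xAAAAAAAA
Convert to decimal digit by digit (value = value*16 + digit):
  A -> 10
  10*16 + 10 (A) = 170
  170*16 + 10 (A) = 2730
  2730*16 + 10 (A) = 43690
  43690*16 + 10 (A) = 699050
  699050*16 + 10 (A) = 11184810
  11184810*16 + 10 (A) = 178956970
  178956970*16 + 10 (A) = 2863311530
Decimal = 2863311530

2863311530


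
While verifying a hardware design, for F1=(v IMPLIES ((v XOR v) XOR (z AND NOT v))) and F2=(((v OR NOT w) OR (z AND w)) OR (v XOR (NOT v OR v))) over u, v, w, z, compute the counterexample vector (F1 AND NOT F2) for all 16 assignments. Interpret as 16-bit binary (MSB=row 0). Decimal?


F1 = (v IMPLIES ((v XOR v) XOR (z AND NOT v)))
F2 = (((v OR NOT w) OR (z AND w)) OR (v XOR (NOT v OR v)))
Counterexample to F1=>F2 is where F1=1 and F2=0.
Evaluate each row (bits = u,v,w,z, MSB first):
  row 0 [0000]: F1=1 F2=1 -> F1&~F2 -> 0
  row 1 [0001]: F1=1 F2=1 -> F1&~F2 -> 0
  row 2 [0010]: F1=1 F2=1 -> F1&~F2 -> 0
  row 3 [0011]: F1=1 F2=1 -> F1&~F2 -> 0
  row 4 [0100]: F1=0 F2=1 -> F1&~F2 -> 0
  row 5 [0101]: F1=0 F2=1 -> F1&~F2 -> 0
  row 6 [0110]: F1=0 F2=1 -> F1&~F2 -> 0
  row 7 [0111]: F1=0 F2=1 -> F1&~F2 -> 0
  row 8 [1000]: F1=1 F2=1 -> F1&~F2 -> 0
  row 9 [1001]: F1=1 F2=1 -> F1&~F2 -> 0
  row 10 [1010]: F1=1 F2=1 -> F1&~F2 -> 0
  row 11 [1011]: F1=1 F2=1 -> F1&~F2 -> 0
  row 12 [1100]: F1=0 F2=1 -> F1&~F2 -> 0
  row 13 [1101]: F1=0 F2=1 -> F1&~F2 -> 0
  row 14 [1110]: F1=0 F2=1 -> F1&~F2 -> 0
  row 15 [1111]: F1=0 F2=1 -> F1&~F2 -> 0
Full result column, 4 rows per line (u,v fixed per line; w,z runs 00..11 left to right):
  rows 0-3 [u,v=00]: 0000  = hex 0
  rows 4-7 [u,v=01]: 0000  = hex 0
  rows 8-11 [u,v=10]: 0000  = hex 0
  rows 12-15 [u,v=11]: 0000  = hex 0
Counterexample vector (row 0 .. row 15) = 0000000000000000
Output column grouped in 4s = 0000 0000 0000 0000 = 0x0000
Convert to decimal digit by digit (value = value*16 + digit):
  0 -> 0
  0*16 + 0 = 0
  0*16 + 0 = 0
  0*16 + 0 = 0
Decimal = 0

0


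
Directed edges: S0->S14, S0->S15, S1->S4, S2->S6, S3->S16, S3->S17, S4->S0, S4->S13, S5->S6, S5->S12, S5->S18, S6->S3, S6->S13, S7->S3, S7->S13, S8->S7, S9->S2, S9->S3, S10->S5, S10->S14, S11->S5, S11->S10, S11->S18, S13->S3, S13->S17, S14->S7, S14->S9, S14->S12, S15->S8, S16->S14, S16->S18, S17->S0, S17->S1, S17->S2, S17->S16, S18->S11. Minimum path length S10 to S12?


BFS layer-by-layer from S10:
  dist 0: {S10}
  dist 1: {S5, S14}
  dist 2: {S6, S7, S9, S12, S18}
  -> S12 reached at distance 2
Shortest path length = 2

2


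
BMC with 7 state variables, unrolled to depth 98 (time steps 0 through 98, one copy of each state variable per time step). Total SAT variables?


BMC unrolls to depth k, creating one copy of each state var for steps 0..k.
Step count = 98 + 1 = 99 (steps 0 through 98)
Vars per step = 7
Total = 7 * 99 = 693

693


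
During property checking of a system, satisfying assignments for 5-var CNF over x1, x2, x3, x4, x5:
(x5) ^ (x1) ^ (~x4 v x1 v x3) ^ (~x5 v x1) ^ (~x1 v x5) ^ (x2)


CNF with 6 clauses over 5 vars (32 assignments).
An assignment satisfies CNF iff every clause has >=1 true literal.
Check each row (bits = x1,x2,x3,x4,x5; clause T/F shown):
  row 0 [00000]: clauses=FFTTTF -> 0
  row 1 [00001]: clauses=TFTFTF -> 0
  row 2 [00010]: clauses=FFFTTF -> 0
  row 3 [00011]: clauses=TFFFTF -> 0
  row 4 [00100]: clauses=FFTTTF -> 0
  row 5 [00101]: clauses=TFTFTF -> 0
  row 6 [00110]: clauses=FFTTTF -> 0
  row 7 [00111]: clauses=TFTFTF -> 0
  row 8 [01000]: clauses=FFTTTT -> 0
  row 9 [01001]: clauses=TFTFTT -> 0
  row 10 [01010]: clauses=FFFTTT -> 0
  row 11 [01011]: clauses=TFFFTT -> 0
  row 12 [01100]: clauses=FFTTTT -> 0
  row 13 [01101]: clauses=TFTFTT -> 0
  row 14 [01110]: clauses=FFTTTT -> 0
  row 15 [01111]: clauses=TFTFTT -> 0
  row 16 [10000]: clauses=FTTTFF -> 0
  row 17 [10001]: clauses=TTTTTF -> 0
  row 18 [10010]: clauses=FTTTFF -> 0
  row 19 [10011]: clauses=TTTTTF -> 0
  row 20 [10100]: clauses=FTTTFF -> 0
  row 21 [10101]: clauses=TTTTTF -> 0
  row 22 [10110]: clauses=FTTTFF -> 0
  row 23 [10111]: clauses=TTTTTF -> 0
  row 24 [11000]: clauses=FTTTFT -> 0
  row 25 [11001]: clauses=TTTTTT -> 1
  row 26 [11010]: clauses=FTTTFT -> 0
  row 27 [11011]: clauses=TTTTTT -> 1
  row 28 [11100]: clauses=FTTTFT -> 0
  row 29 [11101]: clauses=TTTTTT -> 1
  row 30 [11110]: clauses=FTTTFT -> 0
  row 31 [11111]: clauses=TTTTTT -> 1
Full result column, 8 rows per line (x1,x2 fixed per line; x3,x4,x5 runs 000..111 left to right):
  rows 0-7 [x1,x2=00]: 00000000  (ones: 0)
  rows 8-15 [x1,x2=01]: 00000000  (ones: 0)
  rows 16-23 [x1,x2=10]: 00000000  (ones: 0)
  rows 24-31 [x1,x2=11]: 01010101  (ones: 4)
Satisfying assignments = 0+0+0+4 = 4

4


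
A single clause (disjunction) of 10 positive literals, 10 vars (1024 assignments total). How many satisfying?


Step 1: Total=2^10=1024
Step 2: Unsat when all 10 false: 2^0=1
Step 3: Sat=1024-1=1023

1023


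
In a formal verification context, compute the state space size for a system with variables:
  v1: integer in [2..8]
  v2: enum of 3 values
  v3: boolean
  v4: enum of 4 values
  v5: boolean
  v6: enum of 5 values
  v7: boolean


State space = product of domain sizes of all variables.
Domain sizes:
  v1 (integer in [2..8]): 7
  v2 (enum of 3 values): 3
  v3 (boolean): 2
  v4 (enum of 4 values): 4
  v5 (boolean): 2
  v6 (enum of 5 values): 5
  v7 (boolean): 2
Product = 7 * 3 * 2 * 4 * 2 * 5 * 2 = 3360

3360


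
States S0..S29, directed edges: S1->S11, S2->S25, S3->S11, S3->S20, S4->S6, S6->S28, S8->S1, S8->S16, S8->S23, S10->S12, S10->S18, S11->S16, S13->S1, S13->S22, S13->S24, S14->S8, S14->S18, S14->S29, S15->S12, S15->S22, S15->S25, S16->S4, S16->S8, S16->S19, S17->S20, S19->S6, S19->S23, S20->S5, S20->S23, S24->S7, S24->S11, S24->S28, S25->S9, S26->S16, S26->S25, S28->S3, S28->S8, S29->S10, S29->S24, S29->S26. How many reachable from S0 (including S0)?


BFS from S0:
  layer 0: {S0}
Reachable set: {S0}
Count = 1

1


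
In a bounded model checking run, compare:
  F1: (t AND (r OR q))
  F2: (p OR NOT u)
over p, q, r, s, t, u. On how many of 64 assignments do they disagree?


F1 = (t AND (r OR q))
F2 = (p OR NOT u)
Evaluate both on each of 64 rows (bits = p,q,r,s,t,u):
  row 0 [000000]: F1=0 F2=1 (differ) -> 1
  row 1 [000001]: F1=0 F2=0 -> 0
  row 2 [000010]: F1=0 F2=1 (differ) -> 1
  row 3 [000011]: F1=0 F2=0 -> 0
  row 4 [000100]: F1=0 F2=1 (differ) -> 1
  (every remaining row is evaluated the same way; all 64 results are listed next)
Full result column, 8 rows per line (p,q,r fixed per line; s,t,u runs 000..111 left to right):
  rows 0-7 [p,q,r=000]: 10101010  (ones: 4)
  rows 8-15 [p,q,r=001]: 10011001  (ones: 4)
  rows 16-23 [p,q,r=010]: 10011001  (ones: 4)
  rows 24-31 [p,q,r=011]: 10011001  (ones: 4)
  rows 32-39 [p,q,r=100]: 11111111  (ones: 8)
  rows 40-47 [p,q,r=101]: 11001100  (ones: 4)
  rows 48-55 [p,q,r=110]: 11001100  (ones: 4)
  rows 56-63 [p,q,r=111]: 11001100  (ones: 4)
Disagreements = 4+4+4+4+8+4+4+4 = 36

36


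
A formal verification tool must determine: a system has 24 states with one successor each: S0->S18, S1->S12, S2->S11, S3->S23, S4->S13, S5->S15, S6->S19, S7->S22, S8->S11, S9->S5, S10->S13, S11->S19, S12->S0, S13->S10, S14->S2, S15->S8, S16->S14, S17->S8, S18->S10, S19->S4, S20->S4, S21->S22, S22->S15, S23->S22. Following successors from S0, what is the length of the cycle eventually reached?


Trace from S0 until a state repeats:
  S0 -> S18 -> S10 -> S13 -> S10
S10 first seen at step 2, revisited at step 4.
Cycle length = 4 - 2 = 2

2


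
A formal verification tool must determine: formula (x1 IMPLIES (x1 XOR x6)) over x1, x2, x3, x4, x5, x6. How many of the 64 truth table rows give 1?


Formula: (x1 IMPLIES (x1 XOR x6)) over 6 vars (64 rows)
Evaluate each row (x1, x2, x3, x4, x5, x6 as bits, MSB first):
  row 0 [000000]: (0 IMPLIES (0 XOR 0)) -> 1
  row 1 [000001]: (0 IMPLIES (0 XOR 1)) -> 1
  row 2 [000010]: (0 IMPLIES (0 XOR 0)) -> 1
  row 3 [000011]: (0 IMPLIES (0 XOR 1)) -> 1
  row 4 [000100]: (0 IMPLIES (0 XOR 0)) -> 1
  (every remaining row is evaluated the same way; all 64 results are listed next)
Full result column, 8 rows per line (x1,x2,x3 fixed per line; x4,x5,x6 runs 000..111 left to right):
  rows 0-7 [x1,x2,x3=000]: 11111111  (ones: 8)
  rows 8-15 [x1,x2,x3=001]: 11111111  (ones: 8)
  rows 16-23 [x1,x2,x3=010]: 11111111  (ones: 8)
  rows 24-31 [x1,x2,x3=011]: 11111111  (ones: 8)
  rows 32-39 [x1,x2,x3=100]: 10101010  (ones: 4)
  rows 40-47 [x1,x2,x3=101]: 10101010  (ones: 4)
  rows 48-55 [x1,x2,x3=110]: 10101010  (ones: 4)
  rows 56-63 [x1,x2,x3=111]: 10101010  (ones: 4)
Count of 1-rows = 8+8+8+8+4+4+4+4 = 48

48


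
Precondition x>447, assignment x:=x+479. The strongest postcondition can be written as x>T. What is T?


Formula: sp(P, x:=E) = exists old_x. (x = E[old_x/x]) AND P[old_x/x] (old_x is the value of x before the assignment; eliminate old_x by solving x = E[old_x/x] for old_x)
Step 1: Precondition P: x>447, i.e. old_x > 447
Step 2: Assignment gives x = old_x + 479, so old_x = x - 479
Step 3: Substitute into P: x - 479 > 447
Step 4: Simplify: x > 447+479 = 926

926


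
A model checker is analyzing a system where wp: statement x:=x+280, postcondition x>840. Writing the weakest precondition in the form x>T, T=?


Formula: wp(x:=E, P) = P[E/x] (substitute E for x in postcondition)
Step 1: Postcondition: x>840
Step 2: Substitute x+280 for x: x+280>840
Step 3: Solve for x: x > 840-280 = 560

560


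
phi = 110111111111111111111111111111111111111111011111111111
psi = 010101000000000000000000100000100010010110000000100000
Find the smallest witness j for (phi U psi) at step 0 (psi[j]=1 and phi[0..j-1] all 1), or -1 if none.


(phi U psi) at 0: need smallest j with psi[j]=1 and phi[i]=1 for all i in [0,j).
Scan from step 0:
  step 0: phi=1, psi=0 -> continue
  step 1: psi=1 and phi held for [0,1) -> witness found
Witness step = 1

1


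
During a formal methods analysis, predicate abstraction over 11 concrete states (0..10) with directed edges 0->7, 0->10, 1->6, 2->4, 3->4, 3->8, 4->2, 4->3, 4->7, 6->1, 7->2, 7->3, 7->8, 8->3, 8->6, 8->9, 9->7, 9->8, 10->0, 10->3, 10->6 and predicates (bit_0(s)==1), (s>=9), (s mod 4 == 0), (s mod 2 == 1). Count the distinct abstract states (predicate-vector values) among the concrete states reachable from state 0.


BFS from 0:
Concrete reachable: {0, 1, 2, 3, 4, 6, 7, 8, 9, 10}
Abstract via predicates (bit_0(s)==1), (s>=9), (s mod 4 == 0), (s mod 2 == 1):
  (0,0,0,0) <- {2, 6}
  (0,0,1,0) <- {0, 4, 8}
  (0,1,0,0) <- {10}
  (1,0,0,1) <- {1, 3, 7}
  (1,1,0,1) <- {9}
Distinct abstract states = 5

5


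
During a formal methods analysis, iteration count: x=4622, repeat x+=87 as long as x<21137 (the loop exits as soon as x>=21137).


Step 1: x goes from 4622 toward 21137 by 87; the body runs while x<21137, so iterations = ceil((bound-start)/step)
Step 2: Distance=16515
Step 3: ceil(16515/87)=190

190


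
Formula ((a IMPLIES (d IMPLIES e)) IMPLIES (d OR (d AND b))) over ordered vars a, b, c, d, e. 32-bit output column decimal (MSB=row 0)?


Formula: ((a IMPLIES (d IMPLIES e)) IMPLIES (d OR (d AND b))) over a, b, c, d, e (32 rows)
Evaluate each row (bits = a,b,c,d,e, MSB first):
  row 0 [00000]: ((0 IMPLIES (0 IMPLIES 0)) IMPLIES (0 OR (0 AND 0))) -> 0
  row 1 [00001]: ((0 IMPLIES (0 IMPLIES 1)) IMPLIES (0 OR (0 AND 0))) -> 0
  row 2 [00010]: ((0 IMPLIES (1 IMPLIES 0)) IMPLIES (1 OR (1 AND 0))) -> 1
  row 3 [00011]: ((0 IMPLIES (1 IMPLIES 1)) IMPLIES (1 OR (1 AND 0))) -> 1
  row 4 [00100]: ((0 IMPLIES (0 IMPLIES 0)) IMPLIES (0 OR (0 AND 0))) -> 0
  row 5 [00101]: ((0 IMPLIES (0 IMPLIES 1)) IMPLIES (0 OR (0 AND 0))) -> 0
  row 6 [00110]: ((0 IMPLIES (1 IMPLIES 0)) IMPLIES (1 OR (1 AND 0))) -> 1
  row 7 [00111]: ((0 IMPLIES (1 IMPLIES 1)) IMPLIES (1 OR (1 AND 0))) -> 1
  row 8 [01000]: ((0 IMPLIES (0 IMPLIES 0)) IMPLIES (0 OR (0 AND 1))) -> 0
  row 9 [01001]: ((0 IMPLIES (0 IMPLIES 1)) IMPLIES (0 OR (0 AND 1))) -> 0
  row 10 [01010]: ((0 IMPLIES (1 IMPLIES 0)) IMPLIES (1 OR (1 AND 1))) -> 1
  row 11 [01011]: ((0 IMPLIES (1 IMPLIES 1)) IMPLIES (1 OR (1 AND 1))) -> 1
  row 12 [01100]: ((0 IMPLIES (0 IMPLIES 0)) IMPLIES (0 OR (0 AND 1))) -> 0
  row 13 [01101]: ((0 IMPLIES (0 IMPLIES 1)) IMPLIES (0 OR (0 AND 1))) -> 0
  row 14 [01110]: ((0 IMPLIES (1 IMPLIES 0)) IMPLIES (1 OR (1 AND 1))) -> 1
  row 15 [01111]: ((0 IMPLIES (1 IMPLIES 1)) IMPLIES (1 OR (1 AND 1))) -> 1
  row 16 [10000]: ((1 IMPLIES (0 IMPLIES 0)) IMPLIES (0 OR (0 AND 0))) -> 0
  row 17 [10001]: ((1 IMPLIES (0 IMPLIES 1)) IMPLIES (0 OR (0 AND 0))) -> 0
  row 18 [10010]: ((1 IMPLIES (1 IMPLIES 0)) IMPLIES (1 OR (1 AND 0))) -> 1
  row 19 [10011]: ((1 IMPLIES (1 IMPLIES 1)) IMPLIES (1 OR (1 AND 0))) -> 1
  row 20 [10100]: ((1 IMPLIES (0 IMPLIES 0)) IMPLIES (0 OR (0 AND 0))) -> 0
  row 21 [10101]: ((1 IMPLIES (0 IMPLIES 1)) IMPLIES (0 OR (0 AND 0))) -> 0
  row 22 [10110]: ((1 IMPLIES (1 IMPLIES 0)) IMPLIES (1 OR (1 AND 0))) -> 1
  row 23 [10111]: ((1 IMPLIES (1 IMPLIES 1)) IMPLIES (1 OR (1 AND 0))) -> 1
  row 24 [11000]: ((1 IMPLIES (0 IMPLIES 0)) IMPLIES (0 OR (0 AND 1))) -> 0
  row 25 [11001]: ((1 IMPLIES (0 IMPLIES 1)) IMPLIES (0 OR (0 AND 1))) -> 0
  row 26 [11010]: ((1 IMPLIES (1 IMPLIES 0)) IMPLIES (1 OR (1 AND 1))) -> 1
  row 27 [11011]: ((1 IMPLIES (1 IMPLIES 1)) IMPLIES (1 OR (1 AND 1))) -> 1
  row 28 [11100]: ((1 IMPLIES (0 IMPLIES 0)) IMPLIES (0 OR (0 AND 1))) -> 0
  row 29 [11101]: ((1 IMPLIES (0 IMPLIES 1)) IMPLIES (0 OR (0 AND 1))) -> 0
  row 30 [11110]: ((1 IMPLIES (1 IMPLIES 0)) IMPLIES (1 OR (1 AND 1))) -> 1
  row 31 [11111]: ((1 IMPLIES (1 IMPLIES 1)) IMPLIES (1 OR (1 AND 1))) -> 1
Full result column, 4 rows per line (a,b,c fixed per line; d,e runs 00..11 left to right):
  rows 0-3 [a,b,c=000]: 0011  = hex 3
  rows 4-7 [a,b,c=001]: 0011  = hex 3
  rows 8-11 [a,b,c=010]: 0011  = hex 3
  rows 12-15 [a,b,c=011]: 0011  = hex 3
  rows 16-19 [a,b,c=100]: 0011  = hex 3
  rows 20-23 [a,b,c=101]: 0011  = hex 3
  rows 24-27 [a,b,c=110]: 0011  = hex 3
  rows 28-31 [a,b,c=111]: 0011  = hex 3
Output column (row 0 .. row 31) = 00110011001100110011001100110011
Output column grouped in 4s = 0011 0011 0011 0011 0011 0011 0011 0011 = 0x33333333
Convert to decimal digit by digit (value = value*16 + digit):
  3 -> 3
  3*16 + 3 = 51
  51*16 + 3 = 819
  819*16 + 3 = 13107
  13107*16 + 3 = 209715
  209715*16 + 3 = 3355443
  3355443*16 + 3 = 53687091
  53687091*16 + 3 = 858993459
Decimal = 858993459

858993459


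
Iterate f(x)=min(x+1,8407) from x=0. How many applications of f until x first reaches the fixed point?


Step 1: x=0, cap=8407, increment=1
Step 2: x grows by 1 each step until capped at 8407; fixed point is x=8407
Step 3: iterations = ceil(8407/1) = 8407

8407


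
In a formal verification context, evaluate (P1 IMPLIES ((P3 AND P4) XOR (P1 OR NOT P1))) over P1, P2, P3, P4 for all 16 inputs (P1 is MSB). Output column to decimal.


Formula: (P1 IMPLIES ((P3 AND P4) XOR (P1 OR NOT P1))) over P1, P2, P3, P4 (16 rows)
Evaluate each row (bits = P1,P2,P3,P4, MSB first):
  row 0 [0000]: (0 IMPLIES ((0 AND 0) XOR (0 OR NOT 0))) -> 1
  row 1 [0001]: (0 IMPLIES ((0 AND 1) XOR (0 OR NOT 0))) -> 1
  row 2 [0010]: (0 IMPLIES ((1 AND 0) XOR (0 OR NOT 0))) -> 1
  row 3 [0011]: (0 IMPLIES ((1 AND 1) XOR (0 OR NOT 0))) -> 1
  row 4 [0100]: (0 IMPLIES ((0 AND 0) XOR (0 OR NOT 0))) -> 1
  row 5 [0101]: (0 IMPLIES ((0 AND 1) XOR (0 OR NOT 0))) -> 1
  row 6 [0110]: (0 IMPLIES ((1 AND 0) XOR (0 OR NOT 0))) -> 1
  row 7 [0111]: (0 IMPLIES ((1 AND 1) XOR (0 OR NOT 0))) -> 1
  row 8 [1000]: (1 IMPLIES ((0 AND 0) XOR (1 OR NOT 1))) -> 1
  row 9 [1001]: (1 IMPLIES ((0 AND 1) XOR (1 OR NOT 1))) -> 1
  row 10 [1010]: (1 IMPLIES ((1 AND 0) XOR (1 OR NOT 1))) -> 1
  row 11 [1011]: (1 IMPLIES ((1 AND 1) XOR (1 OR NOT 1))) -> 0
  row 12 [1100]: (1 IMPLIES ((0 AND 0) XOR (1 OR NOT 1))) -> 1
  row 13 [1101]: (1 IMPLIES ((0 AND 1) XOR (1 OR NOT 1))) -> 1
  row 14 [1110]: (1 IMPLIES ((1 AND 0) XOR (1 OR NOT 1))) -> 1
  row 15 [1111]: (1 IMPLIES ((1 AND 1) XOR (1 OR NOT 1))) -> 0
Full result column, 4 rows per line (P1,P2 fixed per line; P3,P4 runs 00..11 left to right):
  rows 0-3 [P1,P2=00]: 1111  = hex F
  rows 4-7 [P1,P2=01]: 1111  = hex F
  rows 8-11 [P1,P2=10]: 1110  = hex E
  rows 12-15 [P1,P2=11]: 1110  = hex E
Output column (row 0 .. row 15) = 1111111111101110
Output column grouped in 4s = 1111 1111 1110 1110 = 0xFFEE
Convert to decimal digit by digit (value = value*16 + digit):
  F -> 15
  15*16 + 15 (F) = 255
  255*16 + 14 (E) = 4094
  4094*16 + 14 (E) = 65518
Decimal = 65518

65518


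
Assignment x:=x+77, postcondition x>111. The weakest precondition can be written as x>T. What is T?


Formula: wp(x:=E, P) = P[E/x] (substitute E for x in postcondition)
Step 1: Postcondition: x>111
Step 2: Substitute x+77 for x: x+77>111
Step 3: Solve for x: x > 111-77 = 34

34


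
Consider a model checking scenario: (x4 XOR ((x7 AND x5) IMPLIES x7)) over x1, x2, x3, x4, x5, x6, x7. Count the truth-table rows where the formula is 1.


Formula: (x4 XOR ((x7 AND x5) IMPLIES x7)) over 7 vars (128 rows)
Evaluate each row (x1, x2, x3, x4, x5, x6, x7 as bits, MSB first):
  row 0 [0000000]: (0 XOR ((0 AND 0) IMPLIES 0)) -> 1
  row 1 [0000001]: (0 XOR ((1 AND 0) IMPLIES 1)) -> 1
  row 2 [0000010]: (0 XOR ((0 AND 0) IMPLIES 0)) -> 1
  row 3 [0000011]: (0 XOR ((1 AND 0) IMPLIES 1)) -> 1
  row 4 [0000100]: (0 XOR ((0 AND 1) IMPLIES 0)) -> 1
  (every remaining row is evaluated the same way; all 128 results are listed next)
Full result column, 8 rows per line (x1,x2,x3,x4 fixed per line; x5,x6,x7 runs 000..111 left to right):
  rows 0-7 [x1,x2,x3,x4=0000]: 11111111  (ones: 8)
  rows 8-15 [x1,x2,x3,x4=0001]: 00000000  (ones: 0)
  rows 16-23 [x1,x2,x3,x4=0010]: 11111111  (ones: 8)
  rows 24-31 [x1,x2,x3,x4=0011]: 00000000  (ones: 0)
  rows 32-39 [x1,x2,x3,x4=0100]: 11111111  (ones: 8)
  rows 40-47 [x1,x2,x3,x4=0101]: 00000000  (ones: 0)
  rows 48-55 [x1,x2,x3,x4=0110]: 11111111  (ones: 8)
  rows 56-63 [x1,x2,x3,x4=0111]: 00000000  (ones: 0)
  rows 64-71 [x1,x2,x3,x4=1000]: 11111111  (ones: 8)
  rows 72-79 [x1,x2,x3,x4=1001]: 00000000  (ones: 0)
  rows 80-87 [x1,x2,x3,x4=1010]: 11111111  (ones: 8)
  rows 88-95 [x1,x2,x3,x4=1011]: 00000000  (ones: 0)
  rows 96-103 [x1,x2,x3,x4=1100]: 11111111  (ones: 8)
  rows 104-111 [x1,x2,x3,x4=1101]: 00000000  (ones: 0)
  rows 112-119 [x1,x2,x3,x4=1110]: 11111111  (ones: 8)
  rows 120-127 [x1,x2,x3,x4=1111]: 00000000  (ones: 0)
Count of 1-rows = 8+0+8+0+8+0+8+0+8+0+8+0+8+0+8+0 = 64

64


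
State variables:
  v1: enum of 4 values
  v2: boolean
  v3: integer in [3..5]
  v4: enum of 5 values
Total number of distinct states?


State space = product of domain sizes of all variables.
Domain sizes:
  v1 (enum of 4 values): 4
  v2 (boolean): 2
  v3 (integer in [3..5]): 3
  v4 (enum of 5 values): 5
Product = 4 * 2 * 3 * 5 = 120

120


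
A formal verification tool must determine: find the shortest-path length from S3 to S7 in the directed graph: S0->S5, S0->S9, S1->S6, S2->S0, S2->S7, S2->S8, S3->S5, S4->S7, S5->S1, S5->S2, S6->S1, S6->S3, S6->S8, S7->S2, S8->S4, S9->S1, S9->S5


BFS layer-by-layer from S3:
  dist 0: {S3}
  dist 1: {S5}
  dist 2: {S1, S2}
  dist 3: {S0, S6, S7, S8}
  -> S7 reached at distance 3
Shortest path length = 3

3


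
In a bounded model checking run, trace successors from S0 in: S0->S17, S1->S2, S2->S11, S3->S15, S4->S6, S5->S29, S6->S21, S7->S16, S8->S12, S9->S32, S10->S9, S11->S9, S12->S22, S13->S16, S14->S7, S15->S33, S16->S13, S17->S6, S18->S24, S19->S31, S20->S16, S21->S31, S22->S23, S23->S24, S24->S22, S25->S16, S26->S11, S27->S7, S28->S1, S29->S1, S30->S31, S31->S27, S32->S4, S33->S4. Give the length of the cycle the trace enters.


Trace from S0 until a state repeats:
  S0 -> S17 -> S6 -> S21 -> S31 -> S27 -> S7 -> S16 -> S13 -> S16
S16 first seen at step 7, revisited at step 9.
Cycle length = 9 - 7 = 2

2


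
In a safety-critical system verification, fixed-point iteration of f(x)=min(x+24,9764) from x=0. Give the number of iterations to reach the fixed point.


Step 1: x=0, cap=9764, increment=24
Step 2: x grows by 24 each step until capped at 9764; fixed point is x=9764
Step 3: iterations = ceil(9764/24) = 407

407


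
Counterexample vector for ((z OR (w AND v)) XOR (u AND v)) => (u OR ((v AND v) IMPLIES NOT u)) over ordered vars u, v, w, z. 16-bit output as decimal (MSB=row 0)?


F1 = ((z OR (w AND v)) XOR (u AND v))
F2 = (u OR ((v AND v) IMPLIES NOT u))
Counterexample to F1=>F2 is where F1=1 and F2=0.
Evaluate each row (bits = u,v,w,z, MSB first):
  row 0 [0000]: F1=0 F2=1 -> F1&~F2 -> 0
  row 1 [0001]: F1=1 F2=1 -> F1&~F2 -> 0
  row 2 [0010]: F1=0 F2=1 -> F1&~F2 -> 0
  row 3 [0011]: F1=1 F2=1 -> F1&~F2 -> 0
  row 4 [0100]: F1=0 F2=1 -> F1&~F2 -> 0
  row 5 [0101]: F1=1 F2=1 -> F1&~F2 -> 0
  row 6 [0110]: F1=1 F2=1 -> F1&~F2 -> 0
  row 7 [0111]: F1=1 F2=1 -> F1&~F2 -> 0
  row 8 [1000]: F1=0 F2=1 -> F1&~F2 -> 0
  row 9 [1001]: F1=1 F2=1 -> F1&~F2 -> 0
  row 10 [1010]: F1=0 F2=1 -> F1&~F2 -> 0
  row 11 [1011]: F1=1 F2=1 -> F1&~F2 -> 0
  row 12 [1100]: F1=1 F2=1 -> F1&~F2 -> 0
  row 13 [1101]: F1=0 F2=1 -> F1&~F2 -> 0
  row 14 [1110]: F1=0 F2=1 -> F1&~F2 -> 0
  row 15 [1111]: F1=0 F2=1 -> F1&~F2 -> 0
Full result column, 4 rows per line (u,v fixed per line; w,z runs 00..11 left to right):
  rows 0-3 [u,v=00]: 0000  = hex 0
  rows 4-7 [u,v=01]: 0000  = hex 0
  rows 8-11 [u,v=10]: 0000  = hex 0
  rows 12-15 [u,v=11]: 0000  = hex 0
Counterexample vector (row 0 .. row 15) = 0000000000000000
Output column grouped in 4s = 0000 0000 0000 0000 = 0x0000
Convert to decimal digit by digit (value = value*16 + digit):
  0 -> 0
  0*16 + 0 = 0
  0*16 + 0 = 0
  0*16 + 0 = 0
Decimal = 0

0


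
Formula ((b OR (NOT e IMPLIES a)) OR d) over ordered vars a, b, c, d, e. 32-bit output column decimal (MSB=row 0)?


Formula: ((b OR (NOT e IMPLIES a)) OR d) over a, b, c, d, e (32 rows)
Evaluate each row (bits = a,b,c,d,e, MSB first):
  row 0 [00000]: ((0 OR (NOT 0 IMPLIES 0)) OR 0) -> 0
  row 1 [00001]: ((0 OR (NOT 1 IMPLIES 0)) OR 0) -> 1
  row 2 [00010]: ((0 OR (NOT 0 IMPLIES 0)) OR 1) -> 1
  row 3 [00011]: ((0 OR (NOT 1 IMPLIES 0)) OR 1) -> 1
  row 4 [00100]: ((0 OR (NOT 0 IMPLIES 0)) OR 0) -> 0
  row 5 [00101]: ((0 OR (NOT 1 IMPLIES 0)) OR 0) -> 1
  row 6 [00110]: ((0 OR (NOT 0 IMPLIES 0)) OR 1) -> 1
  row 7 [00111]: ((0 OR (NOT 1 IMPLIES 0)) OR 1) -> 1
  row 8 [01000]: ((1 OR (NOT 0 IMPLIES 0)) OR 0) -> 1
  row 9 [01001]: ((1 OR (NOT 1 IMPLIES 0)) OR 0) -> 1
  row 10 [01010]: ((1 OR (NOT 0 IMPLIES 0)) OR 1) -> 1
  row 11 [01011]: ((1 OR (NOT 1 IMPLIES 0)) OR 1) -> 1
  row 12 [01100]: ((1 OR (NOT 0 IMPLIES 0)) OR 0) -> 1
  row 13 [01101]: ((1 OR (NOT 1 IMPLIES 0)) OR 0) -> 1
  row 14 [01110]: ((1 OR (NOT 0 IMPLIES 0)) OR 1) -> 1
  row 15 [01111]: ((1 OR (NOT 1 IMPLIES 0)) OR 1) -> 1
  row 16 [10000]: ((0 OR (NOT 0 IMPLIES 1)) OR 0) -> 1
  row 17 [10001]: ((0 OR (NOT 1 IMPLIES 1)) OR 0) -> 1
  row 18 [10010]: ((0 OR (NOT 0 IMPLIES 1)) OR 1) -> 1
  row 19 [10011]: ((0 OR (NOT 1 IMPLIES 1)) OR 1) -> 1
  row 20 [10100]: ((0 OR (NOT 0 IMPLIES 1)) OR 0) -> 1
  row 21 [10101]: ((0 OR (NOT 1 IMPLIES 1)) OR 0) -> 1
  row 22 [10110]: ((0 OR (NOT 0 IMPLIES 1)) OR 1) -> 1
  row 23 [10111]: ((0 OR (NOT 1 IMPLIES 1)) OR 1) -> 1
  row 24 [11000]: ((1 OR (NOT 0 IMPLIES 1)) OR 0) -> 1
  row 25 [11001]: ((1 OR (NOT 1 IMPLIES 1)) OR 0) -> 1
  row 26 [11010]: ((1 OR (NOT 0 IMPLIES 1)) OR 1) -> 1
  row 27 [11011]: ((1 OR (NOT 1 IMPLIES 1)) OR 1) -> 1
  row 28 [11100]: ((1 OR (NOT 0 IMPLIES 1)) OR 0) -> 1
  row 29 [11101]: ((1 OR (NOT 1 IMPLIES 1)) OR 0) -> 1
  row 30 [11110]: ((1 OR (NOT 0 IMPLIES 1)) OR 1) -> 1
  row 31 [11111]: ((1 OR (NOT 1 IMPLIES 1)) OR 1) -> 1
Full result column, 4 rows per line (a,b,c fixed per line; d,e runs 00..11 left to right):
  rows 0-3 [a,b,c=000]: 0111  = hex 7
  rows 4-7 [a,b,c=001]: 0111  = hex 7
  rows 8-11 [a,b,c=010]: 1111  = hex F
  rows 12-15 [a,b,c=011]: 1111  = hex F
  rows 16-19 [a,b,c=100]: 1111  = hex F
  rows 20-23 [a,b,c=101]: 1111  = hex F
  rows 24-27 [a,b,c=110]: 1111  = hex F
  rows 28-31 [a,b,c=111]: 1111  = hex F
Output column (row 0 .. row 31) = 01110111111111111111111111111111
Output column grouped in 4s = 0111 0111 1111 1111 1111 1111 1111 1111 = 0x77FFFFFF
Convert to decimal digit by digit (value = value*16 + digit):
  7 -> 7
  7*16 + 7 = 119
  119*16 + 15 (F) = 1919
  1919*16 + 15 (F) = 30719
  30719*16 + 15 (F) = 491519
  491519*16 + 15 (F) = 7864319
  7864319*16 + 15 (F) = 125829119
  125829119*16 + 15 (F) = 2013265919
Decimal = 2013265919

2013265919


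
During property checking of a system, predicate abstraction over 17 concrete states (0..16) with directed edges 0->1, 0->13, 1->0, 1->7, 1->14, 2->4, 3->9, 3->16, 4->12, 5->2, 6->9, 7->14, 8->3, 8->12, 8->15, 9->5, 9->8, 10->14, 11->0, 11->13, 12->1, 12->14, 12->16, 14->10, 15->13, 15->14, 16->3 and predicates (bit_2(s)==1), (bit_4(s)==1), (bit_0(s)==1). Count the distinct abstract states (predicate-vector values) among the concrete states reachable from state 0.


BFS from 0:
Concrete reachable: {0, 1, 7, 10, 13, 14}
Abstract via predicates (bit_2(s)==1), (bit_4(s)==1), (bit_0(s)==1):
  (0,0,0) <- {0, 10}
  (0,0,1) <- {1}
  (1,0,0) <- {14}
  (1,0,1) <- {7, 13}
Distinct abstract states = 4

4


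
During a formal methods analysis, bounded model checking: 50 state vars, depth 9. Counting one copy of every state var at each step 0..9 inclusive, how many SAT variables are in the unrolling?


BMC unrolls to depth k, creating one copy of each state var for steps 0..k.
Step count = 9 + 1 = 10 (steps 0 through 9)
Vars per step = 50
Total = 50 * 10 = 500

500


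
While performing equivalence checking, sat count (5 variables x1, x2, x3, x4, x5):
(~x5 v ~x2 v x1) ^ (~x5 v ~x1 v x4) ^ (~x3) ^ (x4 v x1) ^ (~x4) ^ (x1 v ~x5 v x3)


CNF with 6 clauses over 5 vars (32 assignments).
An assignment satisfies CNF iff every clause has >=1 true literal.
Check each row (bits = x1,x2,x3,x4,x5; clause T/F shown):
  row 0 [00000]: clauses=TTTFTT -> 0
  row 1 [00001]: clauses=TTTFTF -> 0
  row 2 [00010]: clauses=TTTTFT -> 0
  row 3 [00011]: clauses=TTTTFF -> 0
  row 4 [00100]: clauses=TTFFTT -> 0
  row 5 [00101]: clauses=TTFFTT -> 0
  row 6 [00110]: clauses=TTFTFT -> 0
  row 7 [00111]: clauses=TTFTFT -> 0
  row 8 [01000]: clauses=TTTFTT -> 0
  row 9 [01001]: clauses=FTTFTF -> 0
  row 10 [01010]: clauses=TTTTFT -> 0
  row 11 [01011]: clauses=FTTTFF -> 0
  row 12 [01100]: clauses=TTFFTT -> 0
  row 13 [01101]: clauses=FTFFTT -> 0
  row 14 [01110]: clauses=TTFTFT -> 0
  row 15 [01111]: clauses=FTFTFT -> 0
  row 16 [10000]: clauses=TTTTTT -> 1
  row 17 [10001]: clauses=TFTTTT -> 0
  row 18 [10010]: clauses=TTTTFT -> 0
  row 19 [10011]: clauses=TTTTFT -> 0
  row 20 [10100]: clauses=TTFTTT -> 0
  row 21 [10101]: clauses=TFFTTT -> 0
  row 22 [10110]: clauses=TTFTFT -> 0
  row 23 [10111]: clauses=TTFTFT -> 0
  row 24 [11000]: clauses=TTTTTT -> 1
  row 25 [11001]: clauses=TFTTTT -> 0
  row 26 [11010]: clauses=TTTTFT -> 0
  row 27 [11011]: clauses=TTTTFT -> 0
  row 28 [11100]: clauses=TTFTTT -> 0
  row 29 [11101]: clauses=TFFTTT -> 0
  row 30 [11110]: clauses=TTFTFT -> 0
  row 31 [11111]: clauses=TTFTFT -> 0
Full result column, 8 rows per line (x1,x2 fixed per line; x3,x4,x5 runs 000..111 left to right):
  rows 0-7 [x1,x2=00]: 00000000  (ones: 0)
  rows 8-15 [x1,x2=01]: 00000000  (ones: 0)
  rows 16-23 [x1,x2=10]: 10000000  (ones: 1)
  rows 24-31 [x1,x2=11]: 10000000  (ones: 1)
Satisfying assignments = 0+0+1+1 = 2

2


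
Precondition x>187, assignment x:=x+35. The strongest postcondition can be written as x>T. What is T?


Formula: sp(P, x:=E) = exists old_x. (x = E[old_x/x]) AND P[old_x/x] (old_x is the value of x before the assignment; eliminate old_x by solving x = E[old_x/x] for old_x)
Step 1: Precondition P: x>187, i.e. old_x > 187
Step 2: Assignment gives x = old_x + 35, so old_x = x - 35
Step 3: Substitute into P: x - 35 > 187
Step 4: Simplify: x > 187+35 = 222

222


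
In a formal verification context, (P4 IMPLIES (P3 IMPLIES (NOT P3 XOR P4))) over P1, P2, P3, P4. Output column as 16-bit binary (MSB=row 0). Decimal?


Formula: (P4 IMPLIES (P3 IMPLIES (NOT P3 XOR P4))) over P1, P2, P3, P4 (16 rows)
Evaluate each row (bits = P1,P2,P3,P4, MSB first):
  row 0 [0000]: (0 IMPLIES (0 IMPLIES (NOT 0 XOR 0))) -> 1
  row 1 [0001]: (1 IMPLIES (0 IMPLIES (NOT 0 XOR 1))) -> 1
  row 2 [0010]: (0 IMPLIES (1 IMPLIES (NOT 1 XOR 0))) -> 1
  row 3 [0011]: (1 IMPLIES (1 IMPLIES (NOT 1 XOR 1))) -> 1
  row 4 [0100]: (0 IMPLIES (0 IMPLIES (NOT 0 XOR 0))) -> 1
  row 5 [0101]: (1 IMPLIES (0 IMPLIES (NOT 0 XOR 1))) -> 1
  row 6 [0110]: (0 IMPLIES (1 IMPLIES (NOT 1 XOR 0))) -> 1
  row 7 [0111]: (1 IMPLIES (1 IMPLIES (NOT 1 XOR 1))) -> 1
  row 8 [1000]: (0 IMPLIES (0 IMPLIES (NOT 0 XOR 0))) -> 1
  row 9 [1001]: (1 IMPLIES (0 IMPLIES (NOT 0 XOR 1))) -> 1
  row 10 [1010]: (0 IMPLIES (1 IMPLIES (NOT 1 XOR 0))) -> 1
  row 11 [1011]: (1 IMPLIES (1 IMPLIES (NOT 1 XOR 1))) -> 1
  row 12 [1100]: (0 IMPLIES (0 IMPLIES (NOT 0 XOR 0))) -> 1
  row 13 [1101]: (1 IMPLIES (0 IMPLIES (NOT 0 XOR 1))) -> 1
  row 14 [1110]: (0 IMPLIES (1 IMPLIES (NOT 1 XOR 0))) -> 1
  row 15 [1111]: (1 IMPLIES (1 IMPLIES (NOT 1 XOR 1))) -> 1
Full result column, 4 rows per line (P1,P2 fixed per line; P3,P4 runs 00..11 left to right):
  rows 0-3 [P1,P2=00]: 1111  = hex F
  rows 4-7 [P1,P2=01]: 1111  = hex F
  rows 8-11 [P1,P2=10]: 1111  = hex F
  rows 12-15 [P1,P2=11]: 1111  = hex F
Output column (row 0 .. row 15) = 1111111111111111
Output column grouped in 4s = 1111 1111 1111 1111 = 0xFFFF
Convert to decimal digit by digit (value = value*16 + digit):
  F -> 15
  15*16 + 15 (F) = 255
  255*16 + 15 (F) = 4095
  4095*16 + 15 (F) = 65535
Decimal = 65535

65535


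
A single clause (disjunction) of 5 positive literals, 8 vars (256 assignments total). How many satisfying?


Step 1: Total=2^8=256
Step 2: Unsat when all 5 false: 2^3=8
Step 3: Sat=256-8=248

248


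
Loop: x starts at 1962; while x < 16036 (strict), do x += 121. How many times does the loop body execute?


Step 1: x goes from 1962 toward 16036 by 121; the body runs while x<16036, so iterations = ceil((bound-start)/step)
Step 2: Distance=14074
Step 3: ceil(14074/121)=117

117


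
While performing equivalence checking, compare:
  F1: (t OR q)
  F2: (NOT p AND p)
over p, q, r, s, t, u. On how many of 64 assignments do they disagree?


F1 = (t OR q)
F2 = (NOT p AND p)
Evaluate both on each of 64 rows (bits = p,q,r,s,t,u):
  row 0 [000000]: F1=0 F2=0 -> 0
  row 1 [000001]: F1=0 F2=0 -> 0
  row 2 [000010]: F1=1 F2=0 (differ) -> 1
  row 3 [000011]: F1=1 F2=0 (differ) -> 1
  row 4 [000100]: F1=0 F2=0 -> 0
  (every remaining row is evaluated the same way; all 64 results are listed next)
Full result column, 8 rows per line (p,q,r fixed per line; s,t,u runs 000..111 left to right):
  rows 0-7 [p,q,r=000]: 00110011  (ones: 4)
  rows 8-15 [p,q,r=001]: 00110011  (ones: 4)
  rows 16-23 [p,q,r=010]: 11111111  (ones: 8)
  rows 24-31 [p,q,r=011]: 11111111  (ones: 8)
  rows 32-39 [p,q,r=100]: 00110011  (ones: 4)
  rows 40-47 [p,q,r=101]: 00110011  (ones: 4)
  rows 48-55 [p,q,r=110]: 11111111  (ones: 8)
  rows 56-63 [p,q,r=111]: 11111111  (ones: 8)
Disagreements = 4+4+8+8+4+4+8+8 = 48

48


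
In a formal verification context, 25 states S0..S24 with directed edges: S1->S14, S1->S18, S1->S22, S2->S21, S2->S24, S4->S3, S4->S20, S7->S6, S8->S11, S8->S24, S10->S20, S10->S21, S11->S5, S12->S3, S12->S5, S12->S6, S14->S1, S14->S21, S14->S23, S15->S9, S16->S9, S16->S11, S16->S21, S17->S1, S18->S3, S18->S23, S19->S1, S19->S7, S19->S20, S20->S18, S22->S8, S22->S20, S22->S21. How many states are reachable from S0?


BFS from S0:
  layer 0: {S0}
Reachable set: {S0}
Count = 1

1
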